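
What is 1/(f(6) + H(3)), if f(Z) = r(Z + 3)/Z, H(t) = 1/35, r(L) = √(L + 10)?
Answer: -1260/23239 + 7350*√19/23239 ≈ 1.3244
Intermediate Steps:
r(L) = √(10 + L)
H(t) = 1/35
f(Z) = √(13 + Z)/Z (f(Z) = √(10 + (Z + 3))/Z = √(10 + (3 + Z))/Z = √(13 + Z)/Z)
1/(f(6) + H(3)) = 1/(√(13 + 6)/6 + 1/35) = 1/(√19/6 + 1/35) = 1/(1/35 + √19/6)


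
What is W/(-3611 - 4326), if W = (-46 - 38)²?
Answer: -7056/7937 ≈ -0.88900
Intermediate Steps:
W = 7056 (W = (-84)² = 7056)
W/(-3611 - 4326) = 7056/(-3611 - 4326) = 7056/(-7937) = 7056*(-1/7937) = -7056/7937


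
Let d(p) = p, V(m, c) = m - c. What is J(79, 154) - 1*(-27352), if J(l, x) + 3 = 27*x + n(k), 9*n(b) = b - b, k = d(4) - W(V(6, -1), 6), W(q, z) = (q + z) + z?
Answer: 31507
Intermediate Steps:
W(q, z) = q + 2*z
k = -15 (k = 4 - ((6 - 1*(-1)) + 2*6) = 4 - ((6 + 1) + 12) = 4 - (7 + 12) = 4 - 1*19 = 4 - 19 = -15)
n(b) = 0 (n(b) = (b - b)/9 = (⅑)*0 = 0)
J(l, x) = -3 + 27*x (J(l, x) = -3 + (27*x + 0) = -3 + 27*x)
J(79, 154) - 1*(-27352) = (-3 + 27*154) - 1*(-27352) = (-3 + 4158) + 27352 = 4155 + 27352 = 31507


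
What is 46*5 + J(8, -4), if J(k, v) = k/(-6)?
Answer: 686/3 ≈ 228.67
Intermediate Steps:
J(k, v) = -k/6 (J(k, v) = k*(-⅙) = -k/6)
46*5 + J(8, -4) = 46*5 - ⅙*8 = 230 - 4/3 = 686/3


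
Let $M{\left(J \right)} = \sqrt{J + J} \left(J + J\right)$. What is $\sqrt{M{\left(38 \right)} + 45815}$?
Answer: $\sqrt{45815 + 152 \sqrt{19}} \approx 215.59$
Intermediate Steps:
$M{\left(J \right)} = 2 \sqrt{2} J^{\frac{3}{2}}$ ($M{\left(J \right)} = \sqrt{2 J} 2 J = \sqrt{2} \sqrt{J} 2 J = 2 \sqrt{2} J^{\frac{3}{2}}$)
$\sqrt{M{\left(38 \right)} + 45815} = \sqrt{2 \sqrt{2} \cdot 38^{\frac{3}{2}} + 45815} = \sqrt{2 \sqrt{2} \cdot 38 \sqrt{38} + 45815} = \sqrt{152 \sqrt{19} + 45815} = \sqrt{45815 + 152 \sqrt{19}}$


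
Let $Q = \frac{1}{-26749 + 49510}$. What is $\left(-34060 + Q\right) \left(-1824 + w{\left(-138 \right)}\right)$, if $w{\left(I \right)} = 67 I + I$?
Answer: $\frac{2896295366024}{7587} \approx 3.8174 \cdot 10^{8}$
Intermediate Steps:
$Q = \frac{1}{22761} \approx 4.3935 \cdot 10^{-5}$
$w{\left(I \right)} = 68 I$
$\left(-34060 + Q\right) \left(-1824 + w{\left(-138 \right)}\right) = \left(-34060 + \frac{1}{22761}\right) \left(-1824 + 68 \left(-138\right)\right) = - \frac{775239659 \left(-1824 - 9384\right)}{22761} = \left(- \frac{775239659}{22761}\right) \left(-11208\right) = \frac{2896295366024}{7587}$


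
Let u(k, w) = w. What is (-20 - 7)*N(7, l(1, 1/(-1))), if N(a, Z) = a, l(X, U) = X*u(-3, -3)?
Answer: -189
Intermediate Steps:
l(X, U) = -3*X (l(X, U) = X*(-3) = -3*X)
(-20 - 7)*N(7, l(1, 1/(-1))) = (-20 - 7)*7 = -27*7 = -189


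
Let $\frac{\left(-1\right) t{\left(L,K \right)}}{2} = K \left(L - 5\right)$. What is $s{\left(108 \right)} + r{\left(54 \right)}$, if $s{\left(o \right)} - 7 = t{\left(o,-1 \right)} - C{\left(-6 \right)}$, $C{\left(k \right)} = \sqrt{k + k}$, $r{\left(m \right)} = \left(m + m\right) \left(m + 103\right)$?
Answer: $17169 - 2 i \sqrt{3} \approx 17169.0 - 3.4641 i$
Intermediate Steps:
$r{\left(m \right)} = 2 m \left(103 + m\right)$
$t{\left(L,K \right)} = - 2 K \left(-5 + L\right)$ ($t{\left(L,K \right)} = - 2 K \left(L - 5\right) = - 2 K \left(-5 + L\right)$)
$C{\left(k \right)} = \sqrt{2} \sqrt{k}$ ($C{\left(k \right)} = \sqrt{2 k} = \sqrt{2} \sqrt{k}$)
$s{\left(o \right)} = -3 + 2 o - 2 i \sqrt{3}$ ($s{\left(o \right)} = 7 - \left(2 \left(5 - o\right) + \sqrt{2} \sqrt{-6}\right) = 7 - \left(10 - 2 o + \sqrt{2} i \sqrt{6}\right) = 7 - \left(10 - 2 o + 2 i \sqrt{3}\right) = -3 + 2 o - 2 i \sqrt{3}$)
$s{\left(108 \right)} + r{\left(54 \right)} = \left(-3 + 2 \cdot 108 - 2 i \sqrt{3}\right) + 2 \cdot 54 \left(103 + 54\right) = \left(-3 + 216 - 2 i \sqrt{3}\right) + 2 \cdot 54 \cdot 157 = \left(213 - 2 i \sqrt{3}\right) + 16956 = 17169 - 2 i \sqrt{3}$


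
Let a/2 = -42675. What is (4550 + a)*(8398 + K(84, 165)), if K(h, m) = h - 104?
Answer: -676942400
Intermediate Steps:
a = -85350 (a = 2*(-42675) = -85350)
K(h, m) = -104 + h
(4550 + a)*(8398 + K(84, 165)) = (4550 - 85350)*(8398 + (-104 + 84)) = -80800*(8398 - 20) = -80800*8378 = -676942400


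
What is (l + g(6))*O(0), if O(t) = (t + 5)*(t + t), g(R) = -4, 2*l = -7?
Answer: 0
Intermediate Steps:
l = -7/2 (l = (½)*(-7) = -7/2 ≈ -3.5000)
O(t) = 2*t*(5 + t) (O(t) = (5 + t)*(2*t) = 2*t*(5 + t))
(l + g(6))*O(0) = (-7/2 - 4)*(2*0*(5 + 0)) = -15*0*5 = -15/2*0 = 0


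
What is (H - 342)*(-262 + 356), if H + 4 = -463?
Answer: -76046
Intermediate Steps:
H = -467 (H = -4 - 463 = -467)
(H - 342)*(-262 + 356) = (-467 - 342)*(-262 + 356) = -809*94 = -76046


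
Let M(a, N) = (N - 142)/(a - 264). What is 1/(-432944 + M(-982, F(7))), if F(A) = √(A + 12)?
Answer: -672152310172/291004233173478705 + 1246*√19/291004233173478705 ≈ -2.3098e-6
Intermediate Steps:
F(A) = √(12 + A)
M(a, N) = (-142 + N)/(-264 + a)
1/(-432944 + M(-982, F(7))) = 1/(-432944 + (-142 + √(12 + 7))/(-264 - 982)) = 1/(-432944 + (-142 + √19)/(-1246)) = 1/(-432944 - (-142 + √19)/1246) = 1/(-432944 + (71/623 - √19/1246)) = 1/(-269724041/623 - √19/1246)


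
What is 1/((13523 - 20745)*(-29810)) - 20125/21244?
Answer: -270791709766/285848403005 ≈ -0.94733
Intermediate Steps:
1/((13523 - 20745)*(-29810)) - 20125/21244 = -1/29810/(-7222) - 20125*1/21244 = -1/7222*(-1/29810) - 20125/21244 = 1/215287820 - 20125/21244 = -270791709766/285848403005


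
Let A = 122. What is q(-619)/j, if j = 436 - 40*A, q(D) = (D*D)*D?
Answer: 237176659/4444 ≈ 53370.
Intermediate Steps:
q(D) = D³ (q(D) = D²*D = D³)
j = -4444 (j = 436 - 40*122 = 436 - 4880 = -4444)
q(-619)/j = (-619)³/(-4444) = -237176659*(-1/4444) = 237176659/4444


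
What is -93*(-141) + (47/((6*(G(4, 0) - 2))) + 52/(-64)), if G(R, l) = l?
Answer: 629197/48 ≈ 13108.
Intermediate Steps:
-93*(-141) + (47/((6*(G(4, 0) - 2))) + 52/(-64)) = -93*(-141) + (47/((6*(0 - 2))) + 52/(-64)) = 13113 + (47/((6*(-2))) + 52*(-1/64)) = 13113 + (47/(-12) - 13/16) = 13113 + (47*(-1/12) - 13/16) = 13113 + (-47/12 - 13/16) = 13113 - 227/48 = 629197/48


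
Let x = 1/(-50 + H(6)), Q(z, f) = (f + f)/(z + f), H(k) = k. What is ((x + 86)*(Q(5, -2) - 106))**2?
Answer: 41217526441/484 ≈ 8.5160e+7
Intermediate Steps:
Q(z, f) = 2*f/(f + z) (Q(z, f) = (2*f)/(f + z) = 2*f/(f + z))
x = -1/44 (x = 1/(-50 + 6) = 1/(-44) = -1/44 ≈ -0.022727)
((x + 86)*(Q(5, -2) - 106))**2 = ((-1/44 + 86)*(2*(-2)/(-2 + 5) - 106))**2 = (3783*(2*(-2)/3 - 106)/44)**2 = (3783*(2*(-2)*(1/3) - 106)/44)**2 = (3783*(-4/3 - 106)/44)**2 = ((3783/44)*(-322/3))**2 = (-203021/22)**2 = 41217526441/484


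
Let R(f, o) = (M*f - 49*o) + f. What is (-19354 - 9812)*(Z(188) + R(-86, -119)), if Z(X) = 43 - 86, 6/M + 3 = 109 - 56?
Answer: -4150088472/25 ≈ -1.6600e+8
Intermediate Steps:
M = 3/25 (M = 6/(-3 + (109 - 56)) = 6/(-3 + 53) = 6/50 = 6*(1/50) = 3/25 ≈ 0.12000)
R(f, o) = -49*o + 28*f/25 (R(f, o) = (3*f/25 - 49*o) + f = (-49*o + 3*f/25) + f = -49*o + 28*f/25)
Z(X) = -43
(-19354 - 9812)*(Z(188) + R(-86, -119)) = (-19354 - 9812)*(-43 + (-49*(-119) + (28/25)*(-86))) = -29166*(-43 + (5831 - 2408/25)) = -29166*(-43 + 143367/25) = -29166*142292/25 = -4150088472/25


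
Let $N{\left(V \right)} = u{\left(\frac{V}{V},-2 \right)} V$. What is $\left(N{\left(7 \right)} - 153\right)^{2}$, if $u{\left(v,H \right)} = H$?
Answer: $27889$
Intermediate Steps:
$N{\left(V \right)} = - 2 V$
$\left(N{\left(7 \right)} - 153\right)^{2} = \left(\left(-2\right) 7 - 153\right)^{2} = \left(-14 - 153\right)^{2} = \left(-167\right)^{2} = 27889$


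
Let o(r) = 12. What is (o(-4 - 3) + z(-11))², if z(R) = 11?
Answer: 529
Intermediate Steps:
(o(-4 - 3) + z(-11))² = (12 + 11)² = 23² = 529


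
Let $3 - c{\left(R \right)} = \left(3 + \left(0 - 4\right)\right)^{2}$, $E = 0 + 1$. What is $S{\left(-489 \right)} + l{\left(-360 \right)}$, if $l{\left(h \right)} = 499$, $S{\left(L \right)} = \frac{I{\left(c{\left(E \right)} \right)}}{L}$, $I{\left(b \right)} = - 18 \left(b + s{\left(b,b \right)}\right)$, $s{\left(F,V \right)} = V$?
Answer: $\frac{81361}{163} \approx 499.15$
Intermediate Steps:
$E = 1$
$c{\left(R \right)} = 2$ ($c{\left(R \right)} = 3 - \left(3 + \left(0 - 4\right)\right)^{2} = 3 - \left(3 - 4\right)^{2} = 3 - \left(-1\right)^{2} = 3 - 1 = 2$)
$I{\left(b \right)} = - 36 b$ ($I{\left(b \right)} = - 18 \left(b + b\right) = - 18 \cdot 2 b = - 36 b$)
$S{\left(L \right)} = - \frac{72}{L}$ ($S{\left(L \right)} = \frac{\left(-36\right) 2}{L} = - \frac{72}{L}$)
$S{\left(-489 \right)} + l{\left(-360 \right)} = - \frac{72}{-489} + 499 = \left(-72\right) \left(- \frac{1}{489}\right) + 499 = \frac{24}{163} + 499 = \frac{81361}{163}$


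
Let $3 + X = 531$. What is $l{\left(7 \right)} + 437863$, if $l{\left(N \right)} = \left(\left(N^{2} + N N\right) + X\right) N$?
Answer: $442245$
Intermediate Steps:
$X = 528$ ($X = -3 + 531 = 528$)
$l{\left(N \right)} = N \left(528 + 2 N^{2}\right)$ ($l{\left(N \right)} = \left(\left(N^{2} + N N\right) + 528\right) N = \left(\left(N^{2} + N^{2}\right) + 528\right) N = \left(2 N^{2} + 528\right) N = \left(528 + 2 N^{2}\right) N = N \left(528 + 2 N^{2}\right)$)
$l{\left(7 \right)} + 437863 = 2 \cdot 7 \left(264 + 7^{2}\right) + 437863 = 2 \cdot 7 \left(264 + 49\right) + 437863 = 2 \cdot 7 \cdot 313 + 437863 = 4382 + 437863 = 442245$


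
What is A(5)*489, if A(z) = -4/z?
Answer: -1956/5 ≈ -391.20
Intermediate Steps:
A(5)*489 = -4/5*489 = -4*⅕*489 = -⅘*489 = -1956/5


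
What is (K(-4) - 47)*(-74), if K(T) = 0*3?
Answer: 3478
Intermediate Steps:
K(T) = 0
(K(-4) - 47)*(-74) = (0 - 47)*(-74) = -47*(-74) = 3478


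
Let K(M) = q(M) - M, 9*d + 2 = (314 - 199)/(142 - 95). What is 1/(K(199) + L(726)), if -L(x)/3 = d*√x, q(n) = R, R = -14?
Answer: -156839/33394849 + 3619*√6/100184547 ≈ -0.0046080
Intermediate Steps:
d = 7/141 (d = -2/9 + ((314 - 199)/(142 - 95))/9 = -2/9 + (115/47)/9 = -2/9 + (115*(1/47))/9 = -2/9 + (⅑)*(115/47) = -2/9 + 115/423 = 7/141 ≈ 0.049645)
q(n) = -14
L(x) = -7*√x/47
K(M) = -14 - M
1/(K(199) + L(726)) = 1/((-14 - 1*199) - 77*√6/47) = 1/((-14 - 199) - 77*√6/47) = 1/(-213 - 77*√6/47)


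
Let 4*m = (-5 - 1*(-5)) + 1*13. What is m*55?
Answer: 715/4 ≈ 178.75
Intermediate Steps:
m = 13/4 (m = ((-5 - 1*(-5)) + 1*13)/4 = ((-5 + 5) + 13)/4 = (0 + 13)/4 = (¼)*13 = 13/4 ≈ 3.2500)
m*55 = (13/4)*55 = 715/4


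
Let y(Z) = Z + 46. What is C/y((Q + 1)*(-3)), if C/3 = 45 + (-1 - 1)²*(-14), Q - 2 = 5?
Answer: -3/2 ≈ -1.5000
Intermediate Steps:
Q = 7 (Q = 2 + 5 = 7)
y(Z) = 46 + Z
C = -33 (C = 3*(45 + (-1 - 1)²*(-14)) = 3*(45 + (-2)²*(-14)) = 3*(45 + 4*(-14)) = 3*(45 - 56) = 3*(-11) = -33)
C/y((Q + 1)*(-3)) = -33/(46 + (7 + 1)*(-3)) = -33/(46 + 8*(-3)) = -33/(46 - 24) = -33/22 = -33*1/22 = -3/2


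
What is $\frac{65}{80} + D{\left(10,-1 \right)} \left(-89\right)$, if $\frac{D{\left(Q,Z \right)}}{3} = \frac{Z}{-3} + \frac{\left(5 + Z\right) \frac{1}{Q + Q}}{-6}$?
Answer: $- \frac{6343}{80} \approx -79.287$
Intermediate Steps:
$D{\left(Q,Z \right)} = - Z - \frac{5 + Z}{4 Q}$ ($D{\left(Q,Z \right)} = 3 \left(\frac{Z}{-3} + \frac{\left(5 + Z\right) \frac{1}{Q + Q}}{-6}\right) = 3 \left(Z \left(- \frac{1}{3}\right) + \frac{5 + Z}{2 Q} \left(- \frac{1}{6}\right)\right) = 3 \left(- \frac{Z}{3} + \left(5 + Z\right) \frac{1}{2 Q} \left(- \frac{1}{6}\right)\right) = 3 \left(- \frac{Z}{3} + \frac{5 + Z}{2 Q} \left(- \frac{1}{6}\right)\right) = 3 \left(- \frac{Z}{3} - \frac{5 + Z}{12 Q}\right) = - Z - \frac{5 + Z}{4 Q}$)
$\frac{65}{80} + D{\left(10,-1 \right)} \left(-89\right) = \frac{65}{80} + \frac{-5 - -1 - 40 \left(-1\right)}{4 \cdot 10} \left(-89\right) = 65 \cdot \frac{1}{80} + \frac{1}{4} \cdot \frac{1}{10} \left(-5 + 1 + 40\right) \left(-89\right) = \frac{13}{16} + \frac{1}{4} \cdot \frac{1}{10} \cdot 36 \left(-89\right) = \frac{13}{16} + \frac{9}{10} \left(-89\right) = \frac{13}{16} - \frac{801}{10} = - \frac{6343}{80}$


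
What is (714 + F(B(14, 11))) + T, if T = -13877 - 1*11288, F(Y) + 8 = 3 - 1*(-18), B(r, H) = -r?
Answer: -24438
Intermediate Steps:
F(Y) = 13 (F(Y) = -8 + (3 - 1*(-18)) = -8 + (3 + 18) = -8 + 21 = 13)
T = -25165 (T = -13877 - 11288 = -25165)
(714 + F(B(14, 11))) + T = (714 + 13) - 25165 = 727 - 25165 = -24438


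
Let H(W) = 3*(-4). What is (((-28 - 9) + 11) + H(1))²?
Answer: 1444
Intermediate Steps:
H(W) = -12
(((-28 - 9) + 11) + H(1))² = (((-28 - 9) + 11) - 12)² = ((-37 + 11) - 12)² = (-26 - 12)² = (-38)² = 1444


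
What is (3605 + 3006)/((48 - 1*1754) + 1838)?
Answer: 601/12 ≈ 50.083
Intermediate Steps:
(3605 + 3006)/((48 - 1*1754) + 1838) = 6611/((48 - 1754) + 1838) = 6611/(-1706 + 1838) = 6611/132 = 6611*(1/132) = 601/12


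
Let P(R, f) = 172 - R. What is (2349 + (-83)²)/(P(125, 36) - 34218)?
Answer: -9238/34171 ≈ -0.27035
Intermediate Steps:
(2349 + (-83)²)/(P(125, 36) - 34218) = (2349 + (-83)²)/((172 - 1*125) - 34218) = (2349 + 6889)/((172 - 125) - 34218) = 9238/(47 - 34218) = 9238/(-34171) = 9238*(-1/34171) = -9238/34171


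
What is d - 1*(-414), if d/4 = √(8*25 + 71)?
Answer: 414 + 4*√271 ≈ 479.85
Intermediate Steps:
d = 4*√271 (d = 4*√(8*25 + 71) = 4*√(200 + 71) = 4*√271 ≈ 65.848)
d - 1*(-414) = 4*√271 - 1*(-414) = 4*√271 + 414 = 414 + 4*√271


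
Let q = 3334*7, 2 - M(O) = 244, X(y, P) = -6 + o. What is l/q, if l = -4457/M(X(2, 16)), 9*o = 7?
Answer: 4457/5647796 ≈ 0.00078916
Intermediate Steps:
o = 7/9 (o = (1/9)*7 = 7/9 ≈ 0.77778)
X(y, P) = -47/9 (X(y, P) = -6 + 7/9 = -47/9)
M(O) = -242 (M(O) = 2 - 1*244 = 2 - 244 = -242)
q = 23338
l = 4457/242 (l = -4457/(-242) = -4457*(-1/242) = 4457/242 ≈ 18.417)
l/q = (4457/242)/23338 = (4457/242)*(1/23338) = 4457/5647796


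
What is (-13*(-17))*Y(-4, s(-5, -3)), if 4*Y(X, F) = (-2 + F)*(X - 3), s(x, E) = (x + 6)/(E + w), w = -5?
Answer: 26299/32 ≈ 821.84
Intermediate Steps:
s(x, E) = (6 + x)/(-5 + E) (s(x, E) = (x + 6)/(E - 5) = (6 + x)/(-5 + E))
Y(X, F) = (-3 + X)*(-2 + F)/4 (Y(X, F) = ((-2 + F)*(X - 3))/4 = ((-2 + F)*(-3 + X))/4 = ((-3 + X)*(-2 + F))/4 = (-3 + X)*(-2 + F)/4)
(-13*(-17))*Y(-4, s(-5, -3)) = (-13*(-17))*(3/2 - 3*(6 - 5)/(4*(-5 - 3)) - ½*(-4) + (¼)*((6 - 5)/(-5 - 3))*(-4)) = 221*(3/2 - 3/(4*(-8)) + 2 + (¼)*(1/(-8))*(-4)) = 221*(3/2 - (-3)/32 + 2 + (¼)*(-⅛*1)*(-4)) = 221*(3/2 - ¾*(-⅛) + 2 + (¼)*(-⅛)*(-4)) = 221*(3/2 + 3/32 + 2 + ⅛) = 221*(119/32) = 26299/32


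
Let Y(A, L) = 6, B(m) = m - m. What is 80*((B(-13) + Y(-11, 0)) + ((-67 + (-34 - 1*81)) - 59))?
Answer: -18800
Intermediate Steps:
B(m) = 0
80*((B(-13) + Y(-11, 0)) + ((-67 + (-34 - 1*81)) - 59)) = 80*((0 + 6) + ((-67 + (-34 - 1*81)) - 59)) = 80*(6 + ((-67 + (-34 - 81)) - 59)) = 80*(6 + ((-67 - 115) - 59)) = 80*(6 + (-182 - 59)) = 80*(6 - 241) = 80*(-235) = -18800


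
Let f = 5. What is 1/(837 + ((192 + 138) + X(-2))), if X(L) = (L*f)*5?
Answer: 1/1117 ≈ 0.00089526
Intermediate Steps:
X(L) = 25*L (X(L) = (L*5)*5 = (5*L)*5 = 25*L)
1/(837 + ((192 + 138) + X(-2))) = 1/(837 + ((192 + 138) + 25*(-2))) = 1/(837 + (330 - 50)) = 1/(837 + 280) = 1/1117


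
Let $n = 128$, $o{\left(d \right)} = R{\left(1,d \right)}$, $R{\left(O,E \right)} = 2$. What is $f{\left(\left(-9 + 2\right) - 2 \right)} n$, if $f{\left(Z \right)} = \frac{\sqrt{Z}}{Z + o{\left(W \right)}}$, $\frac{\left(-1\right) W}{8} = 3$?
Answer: $- \frac{384 i}{7} \approx - 54.857 i$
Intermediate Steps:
$W = -24$ ($W = \left(-8\right) 3 = -24$)
$o{\left(d \right)} = 2$
$f{\left(Z \right)} = \frac{\sqrt{Z}}{2 + Z}$ ($f{\left(Z \right)} = \frac{\sqrt{Z}}{Z + 2} = \frac{\sqrt{Z}}{2 + Z}$)
$f{\left(\left(-9 + 2\right) - 2 \right)} n = \frac{\sqrt{\left(-9 + 2\right) - 2}}{2 + \left(\left(-9 + 2\right) - 2\right)} 128 = \frac{\sqrt{-7 - 2}}{2 - 9} \cdot 128 = \frac{\sqrt{-9}}{2 - 9} \cdot 128 = \frac{3 i}{-7} \cdot 128 = 3 i \left(- \frac{1}{7}\right) 128 = - \frac{3 i}{7} \cdot 128 = - \frac{384 i}{7}$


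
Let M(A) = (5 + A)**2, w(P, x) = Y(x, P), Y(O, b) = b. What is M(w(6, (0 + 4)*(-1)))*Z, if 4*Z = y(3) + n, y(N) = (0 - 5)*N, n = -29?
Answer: -1331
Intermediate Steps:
w(P, x) = P
y(N) = -5*N
Z = -11 (Z = (-5*3 - 29)/4 = (-15 - 29)/4 = (1/4)*(-44) = -11)
M(w(6, (0 + 4)*(-1)))*Z = (5 + 6)**2*(-11) = 11**2*(-11) = 121*(-11) = -1331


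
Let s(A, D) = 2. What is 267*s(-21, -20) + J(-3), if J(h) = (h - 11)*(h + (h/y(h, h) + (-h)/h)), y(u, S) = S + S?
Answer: 583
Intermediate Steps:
y(u, S) = 2*S
J(h) = (-11 + h)*(-½ + h) (J(h) = (h - 11)*(h + (h/((2*h)) + (-h)/h)) = (-11 + h)*(h + (h*(1/(2*h)) - 1)) = (-11 + h)*(h + (½ - 1)) = (-11 + h)*(h - ½) = (-11 + h)*(-½ + h))
267*s(-21, -20) + J(-3) = 267*2 + (11/2 + (-3)² - 23/2*(-3)) = 534 + (11/2 + 9 + 69/2) = 534 + 49 = 583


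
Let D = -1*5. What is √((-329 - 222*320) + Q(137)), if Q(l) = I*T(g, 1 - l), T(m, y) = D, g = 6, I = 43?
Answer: 4*I*√4474 ≈ 267.55*I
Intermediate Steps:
D = -5
T(m, y) = -5
Q(l) = -215 (Q(l) = 43*(-5) = -215)
√((-329 - 222*320) + Q(137)) = √((-329 - 222*320) - 215) = √((-329 - 71040) - 215) = √(-71369 - 215) = √(-71584) = 4*I*√4474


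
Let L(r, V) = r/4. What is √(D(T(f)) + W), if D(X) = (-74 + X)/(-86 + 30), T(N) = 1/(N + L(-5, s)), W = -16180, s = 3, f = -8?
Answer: I*√4341127231/518 ≈ 127.2*I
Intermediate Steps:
L(r, V) = r/4 (L(r, V) = r*(¼) = r/4)
T(N) = 1/(-5/4 + N) (T(N) = 1/(N + (¼)*(-5)) = 1/(N - 5/4) = 1/(-5/4 + N))
D(X) = 37/28 - X/56 (D(X) = (-74 + X)/(-56) = (-74 + X)*(-1/56) = 37/28 - X/56)
√(D(T(f)) + W) = √((37/28 - 1/(14*(-5 + 4*(-8)))) - 16180) = √((37/28 - 1/(14*(-5 - 32))) - 16180) = √((37/28 - 1/(14*(-37))) - 16180) = √((37/28 - (-1)/(14*37)) - 16180) = √((37/28 - 1/56*(-4/37)) - 16180) = √((37/28 + 1/518) - 16180) = √(1371/1036 - 16180) = √(-16761109/1036) = I*√4341127231/518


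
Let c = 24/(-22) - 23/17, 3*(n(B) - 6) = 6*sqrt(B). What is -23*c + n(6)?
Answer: 11633/187 + 2*sqrt(6) ≈ 67.108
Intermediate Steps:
n(B) = 6 + 2*sqrt(B) (n(B) = 6 + (6*sqrt(B))/3 = 6 + 2*sqrt(B))
c = -457/187 (c = 24*(-1/22) - 23*1/17 = -12/11 - 23/17 = -457/187 ≈ -2.4439)
-23*c + n(6) = -23*(-457/187) + (6 + 2*sqrt(6)) = 10511/187 + (6 + 2*sqrt(6)) = 11633/187 + 2*sqrt(6)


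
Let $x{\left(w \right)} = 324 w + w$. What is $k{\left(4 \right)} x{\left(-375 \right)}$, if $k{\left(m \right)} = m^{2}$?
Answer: $-1950000$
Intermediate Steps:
$x{\left(w \right)} = 325 w$
$k{\left(4 \right)} x{\left(-375 \right)} = 4^{2} \cdot 325 \left(-375\right) = 16 \left(-121875\right) = -1950000$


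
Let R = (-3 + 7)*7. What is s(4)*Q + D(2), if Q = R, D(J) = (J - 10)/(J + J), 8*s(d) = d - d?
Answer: -2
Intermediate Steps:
s(d) = 0 (s(d) = (d - d)/8 = (⅛)*0 = 0)
D(J) = (-10 + J)/(2*J) (D(J) = (-10 + J)/((2*J)) = (-10 + J)*(1/(2*J)) = (-10 + J)/(2*J))
R = 28 (R = 4*7 = 28)
Q = 28
s(4)*Q + D(2) = 0*28 + (½)*(-10 + 2)/2 = 0 + (½)*(½)*(-8) = 0 - 2 = -2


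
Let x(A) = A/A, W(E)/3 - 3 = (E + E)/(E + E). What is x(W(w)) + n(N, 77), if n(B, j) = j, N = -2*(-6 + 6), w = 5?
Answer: 78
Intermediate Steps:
N = 0 (N = -2*0 = 0)
W(E) = 12 (W(E) = 9 + 3*((E + E)/(E + E)) = 9 + 3*((2*E)/((2*E))) = 9 + 3*((2*E)*(1/(2*E))) = 9 + 3*1 = 9 + 3 = 12)
x(A) = 1
x(W(w)) + n(N, 77) = 1 + 77 = 78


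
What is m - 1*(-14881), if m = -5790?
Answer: 9091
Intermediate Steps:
m - 1*(-14881) = -5790 - 1*(-14881) = -5790 + 14881 = 9091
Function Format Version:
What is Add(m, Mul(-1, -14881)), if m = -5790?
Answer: 9091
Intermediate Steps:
Add(m, Mul(-1, -14881)) = Add(-5790, Mul(-1, -14881)) = Add(-5790, 14881) = 9091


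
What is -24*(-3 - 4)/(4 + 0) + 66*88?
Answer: 5850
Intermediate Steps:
-24*(-3 - 4)/(4 + 0) + 66*88 = -(-168)/4 + 5808 = -24*(-7/4) + 5808 = 42 + 5808 = 5850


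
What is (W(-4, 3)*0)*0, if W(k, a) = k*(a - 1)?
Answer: 0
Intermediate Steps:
W(k, a) = k*(-1 + a)
(W(-4, 3)*0)*0 = (-4*(-1 + 3)*0)*0 = (-4*2*0)*0 = -8*0*0 = 0*0 = 0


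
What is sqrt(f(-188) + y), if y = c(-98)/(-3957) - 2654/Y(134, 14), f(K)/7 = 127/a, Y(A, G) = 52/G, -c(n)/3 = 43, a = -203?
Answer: I*sqrt(177759089433211)/497263 ≈ 26.812*I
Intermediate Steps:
c(n) = -129 (c(n) = -3*43 = -129)
f(K) = -127/29 (f(K) = 7*(127/(-203)) = 7*(127*(-1/203)) = 7*(-127/203) = -127/29)
y = -12251632/17147 (y = -129/(-3957) - 2654/(52/14) = -129*(-1/3957) - 2654/(52*(1/14)) = 43/1319 - 2654/26/7 = 43/1319 - 2654*7/26 = 43/1319 - 9289/13 = -12251632/17147 ≈ -714.51)
sqrt(f(-188) + y) = sqrt(-127/29 - 12251632/17147) = sqrt(-357474997/497263) = I*sqrt(177759089433211)/497263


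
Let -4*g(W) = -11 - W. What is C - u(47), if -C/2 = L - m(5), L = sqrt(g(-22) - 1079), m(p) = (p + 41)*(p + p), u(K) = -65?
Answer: 985 - I*sqrt(4327) ≈ 985.0 - 65.78*I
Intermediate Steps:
g(W) = 11/4 + W/4 (g(W) = -(-11 - W)/4 = 11/4 + W/4)
m(p) = 2*p*(41 + p) (m(p) = (41 + p)*(2*p) = 2*p*(41 + p))
L = I*sqrt(4327)/2 (L = sqrt((11/4 + (1/4)*(-22)) - 1079) = sqrt((11/4 - 11/2) - 1079) = sqrt(-11/4 - 1079) = sqrt(-4327/4) = I*sqrt(4327)/2 ≈ 32.89*I)
C = 920 - I*sqrt(4327) (C = -2*(I*sqrt(4327)/2 - 2*5*(41 + 5)) = -2*(I*sqrt(4327)/2 - 2*5*46) = -2*(I*sqrt(4327)/2 - 1*460) = -2*(I*sqrt(4327)/2 - 460) = -2*(-460 + I*sqrt(4327)/2) = 920 - I*sqrt(4327) ≈ 920.0 - 65.78*I)
C - u(47) = (920 - I*sqrt(4327)) - 1*(-65) = (920 - I*sqrt(4327)) + 65 = 985 - I*sqrt(4327)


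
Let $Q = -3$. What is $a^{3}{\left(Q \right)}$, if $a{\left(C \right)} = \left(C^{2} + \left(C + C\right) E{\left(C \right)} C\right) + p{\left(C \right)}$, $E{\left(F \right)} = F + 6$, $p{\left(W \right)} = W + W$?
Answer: $185193$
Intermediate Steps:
$p{\left(W \right)} = 2 W$
$E{\left(F \right)} = 6 + F$
$a{\left(C \right)} = C^{2} + 2 C + 2 C^{2} \left(6 + C\right)$ ($a{\left(C \right)} = \left(C^{2} + \left(C + C\right) \left(6 + C\right) C\right) + 2 C = \left(C^{2} + 2 C \left(6 + C\right) C\right) + 2 C = \left(C^{2} + 2 C^{2} \left(6 + C\right)\right) + 2 C = C^{2} + 2 C + 2 C^{2} \left(6 + C\right)$)
$a^{3}{\left(Q \right)} = \left(- 3 \left(2 - 3 + 2 \left(-3\right) \left(6 - 3\right)\right)\right)^{3} = \left(- 3 \left(2 - 3 + 2 \left(-3\right) 3\right)\right)^{3} = \left(- 3 \left(2 - 3 - 18\right)\right)^{3} = \left(\left(-3\right) \left(-19\right)\right)^{3} = 57^{3} = 185193$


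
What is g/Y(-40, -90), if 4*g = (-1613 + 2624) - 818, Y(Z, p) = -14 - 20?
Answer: -193/136 ≈ -1.4191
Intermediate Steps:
Y(Z, p) = -34
g = 193/4 (g = ((-1613 + 2624) - 818)/4 = (1011 - 818)/4 = (¼)*193 = 193/4 ≈ 48.250)
g/Y(-40, -90) = (193/4)/(-34) = (193/4)*(-1/34) = -193/136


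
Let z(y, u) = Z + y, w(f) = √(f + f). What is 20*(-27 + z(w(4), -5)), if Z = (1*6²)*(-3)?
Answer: -2700 + 40*√2 ≈ -2643.4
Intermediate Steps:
Z = -108 (Z = (1*36)*(-3) = 36*(-3) = -108)
w(f) = √2*√f (w(f) = √(2*f) = √2*√f)
z(y, u) = -108 + y
20*(-27 + z(w(4), -5)) = 20*(-27 + (-108 + √2*√4)) = 20*(-27 + (-108 + √2*2)) = 20*(-27 + (-108 + 2*√2)) = 20*(-135 + 2*√2) = -2700 + 40*√2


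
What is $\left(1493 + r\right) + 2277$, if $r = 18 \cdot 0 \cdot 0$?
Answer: $3770$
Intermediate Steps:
$r = 0$ ($r = 18 \cdot 0 = 0$)
$\left(1493 + r\right) + 2277 = \left(1493 + 0\right) + 2277 = 1493 + 2277 = 3770$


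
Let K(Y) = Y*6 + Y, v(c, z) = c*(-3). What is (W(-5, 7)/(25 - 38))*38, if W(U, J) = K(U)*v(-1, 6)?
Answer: 3990/13 ≈ 306.92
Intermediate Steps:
v(c, z) = -3*c
K(Y) = 7*Y (K(Y) = 6*Y + Y = 7*Y)
W(U, J) = 21*U (W(U, J) = (7*U)*(-3*(-1)) = (7*U)*3 = 21*U)
(W(-5, 7)/(25 - 38))*38 = ((21*(-5))/(25 - 38))*38 = (-105/(-13))*38 = -1/13*(-105)*38 = (105/13)*38 = 3990/13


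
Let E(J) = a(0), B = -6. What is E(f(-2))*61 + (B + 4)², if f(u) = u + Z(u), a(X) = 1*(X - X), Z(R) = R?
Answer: 4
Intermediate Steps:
a(X) = 0 (a(X) = 1*0 = 0)
f(u) = 2*u (f(u) = u + u = 2*u)
E(J) = 0
E(f(-2))*61 + (B + 4)² = 0*61 + (-6 + 4)² = 0 + (-2)² = 0 + 4 = 4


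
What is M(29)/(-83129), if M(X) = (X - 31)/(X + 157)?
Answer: 1/7730997 ≈ 1.2935e-7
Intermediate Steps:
M(X) = (-31 + X)/(157 + X)
M(29)/(-83129) = ((-31 + 29)/(157 + 29))/(-83129) = (-2/186)*(-1/83129) = ((1/186)*(-2))*(-1/83129) = -1/93*(-1/83129) = 1/7730997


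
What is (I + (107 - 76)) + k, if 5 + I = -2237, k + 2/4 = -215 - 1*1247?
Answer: -7347/2 ≈ -3673.5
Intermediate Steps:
k = -2925/2 (k = -1/2 + (-215 - 1*1247) = -1/2 + (-215 - 1247) = -1/2 - 1462 = -2925/2 ≈ -1462.5)
I = -2242 (I = -5 - 2237 = -2242)
(I + (107 - 76)) + k = (-2242 + (107 - 76)) - 2925/2 = (-2242 + 31) - 2925/2 = -2211 - 2925/2 = -7347/2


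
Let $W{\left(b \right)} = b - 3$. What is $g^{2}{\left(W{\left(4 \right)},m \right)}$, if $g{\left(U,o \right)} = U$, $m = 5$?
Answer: $1$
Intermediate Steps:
$W{\left(b \right)} = -3 + b$
$g^{2}{\left(W{\left(4 \right)},m \right)} = \left(-3 + 4\right)^{2} = 1^{2} = 1$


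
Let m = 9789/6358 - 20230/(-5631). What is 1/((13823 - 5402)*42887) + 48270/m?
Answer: 624126589265631432619/66359479671821973 ≈ 9405.2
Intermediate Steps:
m = 183744199/35801898 (m = 9789*(1/6358) - 20230*(-1/5631) = 9789/6358 + 20230/5631 = 183744199/35801898 ≈ 5.1322)
1/((13823 - 5402)*42887) + 48270/m = 1/((13823 - 5402)*42887) + 48270/(183744199/35801898) = (1/42887)/8421 + 48270*(35801898/183744199) = (1/8421)*(1/42887) + 1728157616460/183744199 = 1/361151427 + 1728157616460/183744199 = 624126589265631432619/66359479671821973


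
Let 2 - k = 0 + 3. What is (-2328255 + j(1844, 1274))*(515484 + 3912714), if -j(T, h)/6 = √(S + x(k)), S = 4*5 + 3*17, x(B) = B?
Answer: -10309974134490 - 26569188*√70 ≈ -1.0310e+13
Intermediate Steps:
k = -1 (k = 2 - (0 + 3) = 2 - 1*3 = 2 - 3 = -1)
S = 71 (S = 20 + 51 = 71)
j(T, h) = -6*√70 (j(T, h) = -6*√(71 - 1) = -6*√70)
(-2328255 + j(1844, 1274))*(515484 + 3912714) = (-2328255 - 6*√70)*(515484 + 3912714) = (-2328255 - 6*√70)*4428198 = -10309974134490 - 26569188*√70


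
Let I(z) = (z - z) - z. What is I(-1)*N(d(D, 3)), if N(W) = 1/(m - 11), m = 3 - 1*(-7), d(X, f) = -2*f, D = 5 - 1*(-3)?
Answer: -1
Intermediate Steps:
D = 8 (D = 5 + 3 = 8)
m = 10 (m = 3 + 7 = 10)
I(z) = -z (I(z) = 0 - z = -z)
N(W) = -1 (N(W) = 1/(10 - 11) = 1/(-1) = -1)
I(-1)*N(d(D, 3)) = -1*(-1)*(-1) = 1*(-1) = -1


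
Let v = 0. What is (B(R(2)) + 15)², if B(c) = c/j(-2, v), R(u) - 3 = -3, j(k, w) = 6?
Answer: 225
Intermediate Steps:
R(u) = 0 (R(u) = 3 - 3 = 0)
B(c) = c/6
(B(R(2)) + 15)² = ((⅙)*0 + 15)² = (0 + 15)² = 15² = 225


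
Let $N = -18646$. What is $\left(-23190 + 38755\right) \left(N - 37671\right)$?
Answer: $-876574105$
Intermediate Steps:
$\left(-23190 + 38755\right) \left(N - 37671\right) = \left(-23190 + 38755\right) \left(-18646 - 37671\right) = 15565 \left(-56317\right) = -876574105$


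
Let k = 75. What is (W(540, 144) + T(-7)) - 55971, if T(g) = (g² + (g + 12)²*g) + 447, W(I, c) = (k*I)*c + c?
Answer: 5776494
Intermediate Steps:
W(I, c) = c + 75*I*c (W(I, c) = (75*I)*c + c = 75*I*c + c = c + 75*I*c)
T(g) = 447 + g² + g*(12 + g)² (T(g) = (g² + (12 + g)²*g) + 447 = (g² + g*(12 + g)²) + 447 = 447 + g² + g*(12 + g)²)
(W(540, 144) + T(-7)) - 55971 = (144*(1 + 75*540) + (447 + (-7)² - 7*(12 - 7)²)) - 55971 = (144*(1 + 40500) + (447 + 49 - 7*5²)) - 55971 = (144*40501 + (447 + 49 - 7*25)) - 55971 = (5832144 + (447 + 49 - 175)) - 55971 = (5832144 + 321) - 55971 = 5832465 - 55971 = 5776494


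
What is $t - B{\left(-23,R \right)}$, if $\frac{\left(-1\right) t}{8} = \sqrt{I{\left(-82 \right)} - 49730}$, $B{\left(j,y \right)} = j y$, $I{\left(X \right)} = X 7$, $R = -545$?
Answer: $-12535 - 64 i \sqrt{786} \approx -12535.0 - 1794.3 i$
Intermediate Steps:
$I{\left(X \right)} = 7 X$
$t = - 64 i \sqrt{786}$ ($t = - 8 \sqrt{7 \left(-82\right) - 49730} = - 8 \sqrt{-574 - 49730} = - 8 \sqrt{-50304} = - 8 \cdot 8 i \sqrt{786} = - 64 i \sqrt{786} \approx - 1794.3 i$)
$t - B{\left(-23,R \right)} = - 64 i \sqrt{786} - \left(-23\right) \left(-545\right) = - 64 i \sqrt{786} - 12535 = -12535 - 64 i \sqrt{786}$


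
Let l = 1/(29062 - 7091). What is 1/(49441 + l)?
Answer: 21971/1086268212 ≈ 2.0226e-5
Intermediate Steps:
l = 1/21971 ≈ 4.5515e-5
1/(49441 + l) = 1/(49441 + 1/21971) = 1/(1086268212/21971) = 21971/1086268212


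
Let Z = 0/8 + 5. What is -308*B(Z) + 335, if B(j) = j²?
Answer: -7365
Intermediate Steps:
Z = 5 (Z = 0*(⅛) + 5 = 0 + 5 = 5)
-308*B(Z) + 335 = -308*5² + 335 = -308*25 + 335 = -7700 + 335 = -7365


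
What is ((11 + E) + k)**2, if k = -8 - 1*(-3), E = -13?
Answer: 49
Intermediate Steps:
k = -5 (k = -8 + 3 = -5)
((11 + E) + k)**2 = ((11 - 13) - 5)**2 = (-2 - 5)**2 = (-7)**2 = 49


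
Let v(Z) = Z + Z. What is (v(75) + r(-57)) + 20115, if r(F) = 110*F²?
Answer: 377655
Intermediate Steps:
v(Z) = 2*Z
(v(75) + r(-57)) + 20115 = (2*75 + 110*(-57)²) + 20115 = (150 + 110*3249) + 20115 = (150 + 357390) + 20115 = 357540 + 20115 = 377655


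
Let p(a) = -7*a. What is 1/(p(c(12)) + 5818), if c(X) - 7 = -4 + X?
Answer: 1/5713 ≈ 0.00017504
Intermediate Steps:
c(X) = 3 + X (c(X) = 7 + (-4 + X) = 3 + X)
1/(p(c(12)) + 5818) = 1/(-7*(3 + 12) + 5818) = 1/(-7*15 + 5818) = 1/(-105 + 5818) = 1/5713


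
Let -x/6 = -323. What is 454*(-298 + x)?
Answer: 744560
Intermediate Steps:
x = 1938 (x = -6*(-323) = 1938)
454*(-298 + x) = 454*(-298 + 1938) = 454*1640 = 744560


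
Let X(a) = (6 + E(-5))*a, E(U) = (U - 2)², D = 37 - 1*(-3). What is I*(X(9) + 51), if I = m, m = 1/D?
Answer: 273/20 ≈ 13.650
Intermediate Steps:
D = 40 (D = 37 + 3 = 40)
E(U) = (-2 + U)²
X(a) = 55*a (X(a) = (6 + (-2 - 5)²)*a = (6 + (-7)²)*a = (6 + 49)*a = 55*a)
m = 1/40 ≈ 0.025000
I = 1/40 ≈ 0.025000
I*(X(9) + 51) = (55*9 + 51)/40 = (495 + 51)/40 = (1/40)*546 = 273/20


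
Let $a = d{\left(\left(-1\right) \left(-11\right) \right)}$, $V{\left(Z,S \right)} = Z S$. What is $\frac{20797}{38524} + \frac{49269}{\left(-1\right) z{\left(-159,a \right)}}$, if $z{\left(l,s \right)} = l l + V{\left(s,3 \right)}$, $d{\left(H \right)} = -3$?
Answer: $- \frac{114371431}{81131544} \approx -1.4097$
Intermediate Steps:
$V{\left(Z,S \right)} = S Z$
$a = -3$
$z{\left(l,s \right)} = l^{2} + 3 s$ ($z{\left(l,s \right)} = l l + 3 s = l^{2} + 3 s$)
$\frac{20797}{38524} + \frac{49269}{\left(-1\right) z{\left(-159,a \right)}} = \frac{20797}{38524} + \frac{49269}{\left(-1\right) \left(\left(-159\right)^{2} + 3 \left(-3\right)\right)} = 20797 \cdot \frac{1}{38524} + \frac{49269}{\left(-1\right) \left(25281 - 9\right)} = \frac{20797}{38524} + \frac{49269}{\left(-1\right) 25272} = \frac{20797}{38524} + \frac{49269}{-25272} = \frac{20797}{38524} + 49269 \left(- \frac{1}{25272}\right) = \frac{20797}{38524} - \frac{16423}{8424} = - \frac{114371431}{81131544}$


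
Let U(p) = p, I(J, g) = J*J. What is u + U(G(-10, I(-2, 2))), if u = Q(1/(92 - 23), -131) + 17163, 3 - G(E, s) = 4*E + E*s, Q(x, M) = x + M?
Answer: 1180936/69 ≈ 17115.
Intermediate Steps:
I(J, g) = J**2
Q(x, M) = M + x
G(E, s) = 3 - 4*E - E*s (G(E, s) = 3 - (4*E + E*s) = 3 + (-4*E - E*s) = 3 - 4*E - E*s)
u = 1175209/69 (u = (-131 + 1/(92 - 23)) + 17163 = (-131 + 1/69) + 17163 = -9038/69 + 17163 = 1175209/69 ≈ 17032.)
u + U(G(-10, I(-2, 2))) = 1175209/69 + (3 - 4*(-10) - 1*(-10)*(-2)**2) = 1175209/69 + (3 + 40 - 1*(-10)*4) = 1175209/69 + (3 + 40 + 40) = 1175209/69 + 83 = 1180936/69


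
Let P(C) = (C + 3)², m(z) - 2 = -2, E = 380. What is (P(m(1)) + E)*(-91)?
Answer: -35399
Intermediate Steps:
m(z) = 0 (m(z) = 2 - 2 = 0)
P(C) = (3 + C)²
(P(m(1)) + E)*(-91) = ((3 + 0)² + 380)*(-91) = (3² + 380)*(-91) = (9 + 380)*(-91) = 389*(-91) = -35399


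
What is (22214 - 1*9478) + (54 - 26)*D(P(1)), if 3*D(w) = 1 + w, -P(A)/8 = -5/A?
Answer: 39356/3 ≈ 13119.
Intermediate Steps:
P(A) = 40/A (P(A) = -(-40)/A = 40/A)
D(w) = 1/3 + w/3 (D(w) = (1 + w)/3 = 1/3 + w/3)
(22214 - 1*9478) + (54 - 26)*D(P(1)) = (22214 - 1*9478) + (54 - 26)*(1/3 + (40/1)/3) = (22214 - 9478) + 28*(1/3 + (40*1)/3) = 12736 + 28*(1/3 + (1/3)*40) = 12736 + 28*(1/3 + 40/3) = 12736 + 28*(41/3) = 12736 + 1148/3 = 39356/3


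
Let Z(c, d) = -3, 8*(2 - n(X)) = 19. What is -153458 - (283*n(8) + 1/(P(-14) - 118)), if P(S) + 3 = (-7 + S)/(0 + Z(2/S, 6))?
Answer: -69928451/456 ≈ -1.5335e+5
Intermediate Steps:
n(X) = -3/8 (n(X) = 2 - ⅛*19 = 2 - 19/8 = -3/8)
P(S) = -⅔ - S/3 (P(S) = -3 + (-7 + S)/(0 - 3) = -3 + (-7 + S)/(-3) = -3 + (-7 + S)*(-⅓) = -3 + (7/3 - S/3) = -⅔ - S/3)
-153458 - (283*n(8) + 1/(P(-14) - 118)) = -153458 - (283*(-3/8) + 1/((-⅔ - ⅓*(-14)) - 118)) = -153458 - (-849/8 + 1/((-⅔ + 14/3) - 118)) = -153458 - (-849/8 + 1/(4 - 118)) = -153458 - (-849/8 + 1/(-114)) = -153458 - (-849/8 - 1/114) = -153458 - 1*(-48397/456) = -153458 + 48397/456 = -69928451/456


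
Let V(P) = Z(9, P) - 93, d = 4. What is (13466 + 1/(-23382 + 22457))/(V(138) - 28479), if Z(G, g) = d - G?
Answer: -12456049/26433725 ≈ -0.47122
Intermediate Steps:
Z(G, g) = 4 - G
V(P) = -98 (V(P) = (4 - 1*9) - 93 = (4 - 9) - 93 = -5 - 93 = -98)
(13466 + 1/(-23382 + 22457))/(V(138) - 28479) = (13466 + 1/(-23382 + 22457))/(-98 - 28479) = (13466 + 1/(-925))/(-28577) = (13466 - 1/925)*(-1/28577) = (12456049/925)*(-1/28577) = -12456049/26433725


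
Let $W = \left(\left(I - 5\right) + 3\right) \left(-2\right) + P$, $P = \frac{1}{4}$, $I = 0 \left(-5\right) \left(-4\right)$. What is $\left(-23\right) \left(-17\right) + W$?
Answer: $\frac{1581}{4} \approx 395.25$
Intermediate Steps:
$I = 0$ ($I = 0 \left(-4\right) = 0$)
$P = \frac{1}{4} \approx 0.25$
$W = \frac{17}{4}$ ($W = \left(\left(0 - 5\right) + 3\right) \left(-2\right) + \frac{1}{4} = \left(-5 + 3\right) \left(-2\right) + \frac{1}{4} = \left(-2\right) \left(-2\right) + \frac{1}{4} = 4 + \frac{1}{4} = \frac{17}{4} \approx 4.25$)
$\left(-23\right) \left(-17\right) + W = \left(-23\right) \left(-17\right) + \frac{17}{4} = 391 + \frac{17}{4} = \frac{1581}{4}$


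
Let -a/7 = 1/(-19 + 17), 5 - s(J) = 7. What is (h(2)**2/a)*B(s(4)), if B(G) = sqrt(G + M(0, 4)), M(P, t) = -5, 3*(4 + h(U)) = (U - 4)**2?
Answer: 128*I*sqrt(7)/63 ≈ 5.3755*I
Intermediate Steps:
s(J) = -2 (s(J) = 5 - 1*7 = 5 - 7 = -2)
h(U) = -4 + (-4 + U)**2/3 (h(U) = -4 + (U - 4)**2/3 = -4 + (-4 + U)**2/3)
a = 7/2 (a = -7/(-19 + 17) = -7/(-2) = -7*(-1/2) = 7/2 ≈ 3.5000)
B(G) = sqrt(-5 + G) (B(G) = sqrt(G - 5) = sqrt(-5 + G))
(h(2)**2/a)*B(s(4)) = ((-4 + (-4 + 2)**2/3)**2/(7/2))*sqrt(-5 - 2) = ((-4 + (1/3)*(-2)**2)**2*(2/7))*sqrt(-7) = ((-4 + (1/3)*4)**2*(2/7))*(I*sqrt(7)) = ((-4 + 4/3)**2*(2/7))*(I*sqrt(7)) = ((-8/3)**2*(2/7))*(I*sqrt(7)) = ((64/9)*(2/7))*(I*sqrt(7)) = 128*(I*sqrt(7))/63 = 128*I*sqrt(7)/63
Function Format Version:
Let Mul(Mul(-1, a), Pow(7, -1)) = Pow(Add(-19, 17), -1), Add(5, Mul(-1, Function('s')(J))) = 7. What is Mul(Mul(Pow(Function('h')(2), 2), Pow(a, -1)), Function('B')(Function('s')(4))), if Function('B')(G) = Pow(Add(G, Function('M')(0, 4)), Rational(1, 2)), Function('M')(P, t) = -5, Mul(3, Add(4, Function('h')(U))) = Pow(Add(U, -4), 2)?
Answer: Mul(Rational(128, 63), I, Pow(7, Rational(1, 2))) ≈ Mul(5.3755, I)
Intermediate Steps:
Function('s')(J) = -2 (Function('s')(J) = Add(5, Mul(-1, 7)) = Add(5, -7) = -2)
Function('h')(U) = Add(-4, Mul(Rational(1, 3), Pow(Add(-4, U), 2))) (Function('h')(U) = Add(-4, Mul(Rational(1, 3), Pow(Add(U, -4), 2))) = Add(-4, Mul(Rational(1, 3), Pow(Add(-4, U), 2))))
a = Rational(7, 2) (a = Mul(-7, Pow(Add(-19, 17), -1)) = Mul(-7, Pow(-2, -1)) = Mul(-7, Rational(-1, 2)) = Rational(7, 2) ≈ 3.5000)
Function('B')(G) = Pow(Add(-5, G), Rational(1, 2)) (Function('B')(G) = Pow(Add(G, -5), Rational(1, 2)) = Pow(Add(-5, G), Rational(1, 2)))
Mul(Mul(Pow(Function('h')(2), 2), Pow(a, -1)), Function('B')(Function('s')(4))) = Mul(Mul(Pow(Add(-4, Mul(Rational(1, 3), Pow(Add(-4, 2), 2))), 2), Pow(Rational(7, 2), -1)), Pow(Add(-5, -2), Rational(1, 2))) = Mul(Mul(Pow(Add(-4, Mul(Rational(1, 3), Pow(-2, 2))), 2), Rational(2, 7)), Pow(-7, Rational(1, 2))) = Mul(Mul(Pow(Add(-4, Mul(Rational(1, 3), 4)), 2), Rational(2, 7)), Mul(I, Pow(7, Rational(1, 2)))) = Mul(Mul(Pow(Add(-4, Rational(4, 3)), 2), Rational(2, 7)), Mul(I, Pow(7, Rational(1, 2)))) = Mul(Mul(Pow(Rational(-8, 3), 2), Rational(2, 7)), Mul(I, Pow(7, Rational(1, 2)))) = Mul(Mul(Rational(64, 9), Rational(2, 7)), Mul(I, Pow(7, Rational(1, 2)))) = Mul(Rational(128, 63), Mul(I, Pow(7, Rational(1, 2)))) = Mul(Rational(128, 63), I, Pow(7, Rational(1, 2)))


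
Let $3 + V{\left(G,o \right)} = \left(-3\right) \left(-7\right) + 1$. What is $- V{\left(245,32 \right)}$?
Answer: $-19$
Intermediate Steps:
$V{\left(G,o \right)} = 19$ ($V{\left(G,o \right)} = -3 + \left(\left(-3\right) \left(-7\right) + 1\right) = -3 + \left(21 + 1\right) = -3 + 22 = 19$)
$- V{\left(245,32 \right)} = \left(-1\right) 19 = -19$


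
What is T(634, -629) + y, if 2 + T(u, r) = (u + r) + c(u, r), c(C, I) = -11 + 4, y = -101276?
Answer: -101280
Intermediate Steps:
c(C, I) = -7
T(u, r) = -9 + r + u (T(u, r) = -2 + ((u + r) - 7) = -2 + ((r + u) - 7) = -2 + (-7 + r + u) = -9 + r + u)
T(634, -629) + y = (-9 - 629 + 634) - 101276 = -4 - 101276 = -101280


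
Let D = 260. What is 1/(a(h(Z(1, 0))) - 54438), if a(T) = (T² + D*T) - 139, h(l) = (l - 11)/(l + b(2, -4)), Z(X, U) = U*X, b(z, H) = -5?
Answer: -25/1350004 ≈ -1.8518e-5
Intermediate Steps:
h(l) = (-11 + l)/(-5 + l) (h(l) = (l - 11)/(l - 5) = (-11 + l)/(-5 + l))
a(T) = -139 + T² + 260*T (a(T) = (T² + 260*T) - 139 = -139 + T² + 260*T)
1/(a(h(Z(1, 0))) - 54438) = 1/((-139 + ((-11 + 0*1)/(-5 + 0*1))² + 260*((-11 + 0*1)/(-5 + 0*1))) - 54438) = 1/((-139 + ((-11 + 0)/(-5 + 0))² + 260*((-11 + 0)/(-5 + 0))) - 54438) = 1/((-139 + (-11/(-5))² + 260*(-11/(-5))) - 54438) = 1/((-139 + (-⅕*(-11))² + 260*(-⅕*(-11))) - 54438) = 1/((-139 + (11/5)² + 260*(11/5)) - 54438) = 1/((-139 + 121/25 + 572) - 54438) = 1/(10946/25 - 54438) = 1/(-1350004/25) = -25/1350004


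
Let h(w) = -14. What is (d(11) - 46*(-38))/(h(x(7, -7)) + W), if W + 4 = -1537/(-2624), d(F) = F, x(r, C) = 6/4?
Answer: -4615616/45695 ≈ -101.01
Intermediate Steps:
x(r, C) = 3/2 (x(r, C) = 6*(1/4) = 3/2)
W = -8959/2624 (W = -4 - 1537/(-2624) = -4 - 1537*(-1/2624) = -4 + 1537/2624 = -8959/2624 ≈ -3.4143)
(d(11) - 46*(-38))/(h(x(7, -7)) + W) = (11 - 46*(-38))/(-14 - 8959/2624) = (11 + 1748)/(-45695/2624) = 1759*(-2624/45695) = -4615616/45695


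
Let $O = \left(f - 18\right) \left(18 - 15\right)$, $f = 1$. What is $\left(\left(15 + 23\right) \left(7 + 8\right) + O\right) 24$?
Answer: $12456$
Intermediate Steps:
$O = -51$ ($O = \left(1 - 18\right) \left(18 - 15\right) = \left(-17\right) 3 = -51$)
$\left(\left(15 + 23\right) \left(7 + 8\right) + O\right) 24 = \left(\left(15 + 23\right) \left(7 + 8\right) - 51\right) 24 = \left(38 \cdot 15 - 51\right) 24 = \left(570 - 51\right) 24 = 519 \cdot 24 = 12456$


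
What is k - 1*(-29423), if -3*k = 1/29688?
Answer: 2620530071/89064 ≈ 29423.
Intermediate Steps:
k = -1/89064 (k = -⅓/29688 = -⅓*1/29688 = -1/89064 ≈ -1.1228e-5)
k - 1*(-29423) = -1/89064 - 1*(-29423) = -1/89064 + 29423 = 2620530071/89064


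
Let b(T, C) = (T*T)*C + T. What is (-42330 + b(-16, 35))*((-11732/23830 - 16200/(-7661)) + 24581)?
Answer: -74915573117613354/91280815 ≈ -8.2072e+8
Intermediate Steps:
b(T, C) = T + C*T² (b(T, C) = T²*C + T = C*T² + T = T + C*T²)
(-42330 + b(-16, 35))*((-11732/23830 - 16200/(-7661)) + 24581) = (-42330 - 16*(1 + 35*(-16)))*((-11732/23830 - 16200/(-7661)) + 24581) = (-42330 - 16*(1 - 560))*((-11732*1/23830 - 16200*(-1/7661)) + 24581) = (-42330 - 16*(-559))*((-5866/11915 + 16200/7661) + 24581) = (-42330 + 8944)*(148083574/91280815 + 24581) = -33386*2243921797089/91280815 = -74915573117613354/91280815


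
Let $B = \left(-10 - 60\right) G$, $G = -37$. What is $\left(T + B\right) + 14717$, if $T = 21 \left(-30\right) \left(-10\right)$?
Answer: $23607$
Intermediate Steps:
$T = 6300$ ($T = \left(-630\right) \left(-10\right) = 6300$)
$B = 2590$ ($B = \left(-10 - 60\right) \left(-37\right) = \left(-70\right) \left(-37\right) = 2590$)
$\left(T + B\right) + 14717 = \left(6300 + 2590\right) + 14717 = 8890 + 14717 = 23607$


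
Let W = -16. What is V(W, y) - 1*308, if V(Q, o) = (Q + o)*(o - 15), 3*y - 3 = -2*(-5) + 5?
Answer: -218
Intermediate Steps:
y = 6 (y = 1 + (-2*(-5) + 5)/3 = 1 + (10 + 5)/3 = 1 + (1/3)*15 = 1 + 5 = 6)
V(Q, o) = (-15 + o)*(Q + o) (V(Q, o) = (Q + o)*(-15 + o) = (-15 + o)*(Q + o))
V(W, y) - 1*308 = (6**2 - 15*(-16) - 15*6 - 16*6) - 1*308 = (36 + 240 - 90 - 96) - 308 = 90 - 308 = -218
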